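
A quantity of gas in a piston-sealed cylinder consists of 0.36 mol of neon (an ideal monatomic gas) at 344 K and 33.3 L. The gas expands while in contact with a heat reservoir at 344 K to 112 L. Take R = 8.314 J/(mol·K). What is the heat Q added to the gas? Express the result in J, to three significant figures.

Isothermal ⇒ ΔU = 0, so Q = W = nRT ln(V₂/V₁).
Q = (0.36)(8.314)(344) ln(112/33.3) = 1030 × 1.213 = 1249 J.

Q ≈ 1250 J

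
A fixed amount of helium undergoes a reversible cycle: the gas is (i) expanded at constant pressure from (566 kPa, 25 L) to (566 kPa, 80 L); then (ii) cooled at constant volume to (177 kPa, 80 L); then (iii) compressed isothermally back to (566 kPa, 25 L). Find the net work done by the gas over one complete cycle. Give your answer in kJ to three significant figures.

Leg (i): W = PΔV = (566)(80 − 25) = 31130 J.
Leg (ii): W = 0.
Leg (iii): W = PᵢVᵢ ln(V_f/Vᵢ) = (14160) ln(25/80) = -16470 J.
W_net = 31130 − 16470 = 14660 J.

W_net ≈ 14.7 kJ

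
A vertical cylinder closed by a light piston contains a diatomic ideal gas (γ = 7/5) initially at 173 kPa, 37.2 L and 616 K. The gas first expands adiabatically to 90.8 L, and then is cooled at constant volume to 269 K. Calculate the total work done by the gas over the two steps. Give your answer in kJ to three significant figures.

W_total ≈ 4.83 kJ

Step 1 (adiabatic): W = (P₁V₁ − P₂V₂)/(γ−1) = (6436 − 4504)/0.4 = 4830 J.
Step 2 (isochoric): W = 0 (constant volume).
W_total = 4830 + 0 = 4830 J.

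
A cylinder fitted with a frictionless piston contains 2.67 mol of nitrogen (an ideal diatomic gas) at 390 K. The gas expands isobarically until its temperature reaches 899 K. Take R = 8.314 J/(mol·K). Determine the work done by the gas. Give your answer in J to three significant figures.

W ≈ 11300 J

Isobaric: W = P ΔV = nR ΔT.
W = (2.67)(8.314)(899 − 390) = 11299 J.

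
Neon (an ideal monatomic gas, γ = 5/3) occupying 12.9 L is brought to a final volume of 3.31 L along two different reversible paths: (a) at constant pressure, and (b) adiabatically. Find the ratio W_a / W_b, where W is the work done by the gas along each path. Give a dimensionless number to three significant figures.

W_a / W_b ≈ 0.336

Path (a) isobaric: W = P₁(V₂ − V₁) → W_a/(P₁V₁) = -0.7434.
Path (b) adiabatic: W = P₁V₁(1 − (V₁/V₂)^(γ−1))/(γ−1) → W_b/(P₁V₁) = -2.215.
W_a / W_b = -0.7434 / -2.215 = 0.3357.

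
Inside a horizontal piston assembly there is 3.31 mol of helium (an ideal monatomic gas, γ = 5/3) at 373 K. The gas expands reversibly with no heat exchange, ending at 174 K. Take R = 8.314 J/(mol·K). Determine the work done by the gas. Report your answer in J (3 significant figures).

Adiabatic ⇒ Q = 0, so W_by = −ΔU = nCᵥ(T₁ − T₂).
Cᵥ = 3R/2 = 12.47 J/(mol·K).
W = (3.31)(12.47)(373 − 174) = 8215 J.

W ≈ 8210 J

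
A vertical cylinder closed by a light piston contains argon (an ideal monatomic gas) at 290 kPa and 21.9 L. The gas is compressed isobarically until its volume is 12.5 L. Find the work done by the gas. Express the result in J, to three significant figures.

Isobaric: W = P ΔV.
W = (290 kPa)(12.5 − 21.9 L) = (290)(-9.4) = -2726 J.

W ≈ -2730 J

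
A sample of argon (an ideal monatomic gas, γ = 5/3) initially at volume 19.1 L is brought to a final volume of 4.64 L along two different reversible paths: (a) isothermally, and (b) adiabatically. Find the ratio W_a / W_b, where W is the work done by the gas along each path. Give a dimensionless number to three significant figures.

Path (a) isothermal: W = P₁V₁ ln(V₂/V₁) → W_a/(P₁V₁) = -1.415.
Path (b) adiabatic: W = P₁V₁(1 − (V₁/V₂)^(γ−1))/(γ−1) → W_b/(P₁V₁) = -2.353.
W_a / W_b = -1.415 / -2.353 = 0.6014.

W_a / W_b ≈ 0.601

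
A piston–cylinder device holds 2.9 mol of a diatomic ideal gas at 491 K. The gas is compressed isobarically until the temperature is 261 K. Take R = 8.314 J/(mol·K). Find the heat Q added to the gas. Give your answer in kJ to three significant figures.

Q ≈ -19.4 kJ

Isobaric: W = nRΔT = (2.9)(8.314)(-230) = -5545 J.
ΔU = nCᵥΔT with Cᵥ = 5R/2: ΔU = (2.9)(20.79)(-230) = -13864 J.
Q = ΔU + W = -13864 − 5545 = -19409 J.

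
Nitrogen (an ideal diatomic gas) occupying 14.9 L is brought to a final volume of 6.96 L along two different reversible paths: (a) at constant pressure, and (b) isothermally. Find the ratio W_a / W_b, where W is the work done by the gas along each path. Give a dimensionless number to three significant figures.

W_a / W_b ≈ 0.700

Path (a) isobaric: W = P₁(V₂ − V₁) → W_a/(P₁V₁) = -0.5329.
Path (b) isothermal: W = P₁V₁ ln(V₂/V₁) → W_b/(P₁V₁) = -0.7612.
W_a / W_b = -0.5329 / -0.7612 = 0.7001.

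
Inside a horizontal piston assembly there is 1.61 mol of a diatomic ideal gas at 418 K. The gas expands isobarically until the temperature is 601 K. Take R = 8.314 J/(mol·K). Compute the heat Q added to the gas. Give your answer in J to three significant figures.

Isobaric: W = nRΔT = (1.61)(8.314)(183) = 2450 J.
ΔU = nCᵥΔT with Cᵥ = 5R/2: ΔU = (1.61)(20.79)(183) = 6124 J.
Q = ΔU + W = 6124 + 2450 = 8573 J.

Q ≈ 8570 J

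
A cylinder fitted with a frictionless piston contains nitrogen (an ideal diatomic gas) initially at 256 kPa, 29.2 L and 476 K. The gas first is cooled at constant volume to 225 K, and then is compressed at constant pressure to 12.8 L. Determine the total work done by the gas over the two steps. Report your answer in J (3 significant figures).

W_total ≈ -1980 J

Step 1 (isochoric): W = 0 (constant volume).
After step 1: P = 121 kPa (V unchanged).
Step 2 (isobaric): W = PΔV = (121 kPa)(12.8 − 29.2 L) = -1985 J.
W_total = 0 − 1985 = -1985 J.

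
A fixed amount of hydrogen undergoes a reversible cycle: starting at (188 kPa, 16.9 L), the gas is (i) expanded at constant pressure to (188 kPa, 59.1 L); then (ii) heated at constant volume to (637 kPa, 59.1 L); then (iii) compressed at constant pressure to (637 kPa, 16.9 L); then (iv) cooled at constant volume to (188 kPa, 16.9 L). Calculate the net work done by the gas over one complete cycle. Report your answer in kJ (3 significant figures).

W_net ≈ -18.9 kJ

Constant-volume legs do no work.
W(i) = (188)(59.1 − 16.9) = 7934 J; W(iii) = (637)(16.9 − 59.1) = -26881 J.
W_net = 7934 − 26881 = -18948 J (the counter-clockwise enclosed area).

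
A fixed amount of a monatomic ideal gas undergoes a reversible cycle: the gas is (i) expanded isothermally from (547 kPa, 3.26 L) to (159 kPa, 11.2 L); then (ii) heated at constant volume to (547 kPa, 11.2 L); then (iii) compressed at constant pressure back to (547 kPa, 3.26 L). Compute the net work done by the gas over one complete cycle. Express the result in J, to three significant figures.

Leg (i): W = PᵢVᵢ ln(V_f/Vᵢ) = (1783) ln(11.2/3.26) = 2201 J.
Leg (ii): W = 0.
Leg (iii): W = PΔV = (547)(3.26 − 11.2) = -4343 J.
W_net = 2201 − 4343 = -2142 J.

W_net ≈ -2140 J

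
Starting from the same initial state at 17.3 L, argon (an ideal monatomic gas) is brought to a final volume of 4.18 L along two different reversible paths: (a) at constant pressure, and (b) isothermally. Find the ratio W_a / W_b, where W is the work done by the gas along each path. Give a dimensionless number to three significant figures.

W_a / W_b ≈ 0.534

Path (a) isobaric: W = P₁(V₂ − V₁) → W_a/(P₁V₁) = -0.7584.
Path (b) isothermal: W = P₁V₁ ln(V₂/V₁) → W_b/(P₁V₁) = -1.42.
W_a / W_b = -0.7584 / -1.42 = 0.5339.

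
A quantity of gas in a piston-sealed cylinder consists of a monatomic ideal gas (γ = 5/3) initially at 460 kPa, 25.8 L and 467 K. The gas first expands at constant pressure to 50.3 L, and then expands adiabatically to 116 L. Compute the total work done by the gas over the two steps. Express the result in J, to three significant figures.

Step 1 (isobaric): W = PΔV = (460 kPa)(50.3 − 25.8 L) = 11270 J.
After step 1: P = 460 kPa, V = 50.3 L, T = 910.5 K.
Step 2 (adiabatic): W = (P₁V₁ − P₂V₂)/(γ−1) = (23138 − 13256)/0.667 = 14824 J.
W_total = 11270 + 14824 = 26094 J.

W_total ≈ 26100 J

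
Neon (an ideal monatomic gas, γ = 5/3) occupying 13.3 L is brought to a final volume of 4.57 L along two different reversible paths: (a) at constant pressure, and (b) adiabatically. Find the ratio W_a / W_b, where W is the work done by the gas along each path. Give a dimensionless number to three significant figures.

Path (a) isobaric: W = P₁(V₂ − V₁) → W_a/(P₁V₁) = -0.6564.
Path (b) adiabatic: W = P₁V₁(1 − (V₁/V₂)^(γ−1))/(γ−1) → W_b/(P₁V₁) = -1.558.
W_a / W_b = -0.6564 / -1.558 = 0.4214.

W_a / W_b ≈ 0.421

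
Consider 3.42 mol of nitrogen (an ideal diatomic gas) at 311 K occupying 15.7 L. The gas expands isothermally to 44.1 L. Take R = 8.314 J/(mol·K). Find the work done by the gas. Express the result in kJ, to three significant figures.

W ≈ 9.13 kJ

Isothermal: W = nRT ln(V₂/V₁).
W = (3.42)(8.314)(311) × ln(44.1/15.7)
  = 8843 × 1.033
W_by_gas = 9133 J.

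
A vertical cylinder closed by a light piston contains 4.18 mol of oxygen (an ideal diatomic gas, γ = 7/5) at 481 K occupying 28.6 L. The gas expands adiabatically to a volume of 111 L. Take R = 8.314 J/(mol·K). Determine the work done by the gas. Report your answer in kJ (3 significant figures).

Adiabatic: TV^(γ−1) = const with γ = 7/5.
T₂ = T₁ (V₁/V₂)^(γ−1) = 481 × (28.6/111)^0.4 = 481 × 0.5813 = 279.6 K.
W_by = nCᵥ(T₁ − T₂) = (4.18)(20.79)(481 − 279.6) = 17496 J.

W ≈ 17.5 kJ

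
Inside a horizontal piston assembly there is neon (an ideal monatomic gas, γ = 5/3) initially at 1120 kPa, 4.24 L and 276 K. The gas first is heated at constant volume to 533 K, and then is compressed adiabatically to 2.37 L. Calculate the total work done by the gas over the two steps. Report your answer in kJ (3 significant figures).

W_total ≈ -6.52 kJ

Step 1 (isochoric): W = 0 (constant volume).
After step 1: P = 2163 kPa (V unchanged).
Step 2 (adiabatic): W = (P₁V₁ − P₂V₂)/(γ−1) = (9171 − 13515)/0.667 = -6516 J.
W_total = 0 − 6516 = -6516 J.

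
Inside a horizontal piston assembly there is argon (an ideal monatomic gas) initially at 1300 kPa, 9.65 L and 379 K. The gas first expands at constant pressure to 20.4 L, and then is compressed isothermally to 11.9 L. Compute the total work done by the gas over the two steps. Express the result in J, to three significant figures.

W_total ≈ -319 J

Step 1 (isobaric): W = PΔV = (1300 kPa)(20.4 − 9.65 L) = 13975 J.
After step 1: P = 1300 kPa, V = 20.4 L, T = 801.2 K.
Step 2 (isothermal): W = P₁V₁ ln(V₂/V₁) = (26520) ln(11.9/20.4) = -14294 J.
W_total = 13975 − 14294 = -319.2 J.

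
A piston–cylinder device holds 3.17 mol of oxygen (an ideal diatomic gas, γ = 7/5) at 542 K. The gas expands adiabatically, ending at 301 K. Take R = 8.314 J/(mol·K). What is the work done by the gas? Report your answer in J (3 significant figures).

Adiabatic ⇒ Q = 0, so W_by = −ΔU = nCᵥ(T₁ − T₂).
Cᵥ = 5R/2 = 20.79 J/(mol·K).
W = (3.17)(20.79)(542 − 301) = 15879 J.

W ≈ 15900 J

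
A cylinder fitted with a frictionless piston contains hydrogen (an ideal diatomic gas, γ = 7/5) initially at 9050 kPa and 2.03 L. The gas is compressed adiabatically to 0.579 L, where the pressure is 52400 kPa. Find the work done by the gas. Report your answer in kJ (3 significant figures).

Adiabatic: W = (P₁V₁ − P₂V₂)/(γ − 1) with γ = 7/5.
P₁V₁ = 18372 J, P₂V₂ = 30340 J.
W = (18372 − 30340) / 0.4 = -29920 J.

W ≈ -29.9 kJ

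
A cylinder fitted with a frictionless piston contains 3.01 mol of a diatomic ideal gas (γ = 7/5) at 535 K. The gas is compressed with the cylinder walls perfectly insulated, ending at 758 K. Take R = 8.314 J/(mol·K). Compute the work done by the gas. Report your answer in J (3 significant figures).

Adiabatic ⇒ Q = 0, so W_by = −ΔU = nCᵥ(T₁ − T₂).
Cᵥ = 5R/2 = 20.79 J/(mol·K).
W = (3.01)(20.79)(535 − 758) = -13952 J.

W ≈ -14000 J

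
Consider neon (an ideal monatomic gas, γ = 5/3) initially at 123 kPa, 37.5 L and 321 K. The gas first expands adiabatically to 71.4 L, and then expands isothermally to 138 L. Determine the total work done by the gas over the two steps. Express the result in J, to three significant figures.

W_total ≈ 4390 J

Step 1 (adiabatic): W = (P₁V₁ − P₂V₂)/(γ−1) = (4612 − 3003)/0.667 = 2415 J.
After step 1: P = 42.05 kPa, V = 71.4 L, T = 209 K.
Step 2 (isothermal): W = P₁V₁ ln(V₂/V₁) = (3003) ln(138/71.4) = 1979 J.
W_total = 2415 + 1979 = 4393 J.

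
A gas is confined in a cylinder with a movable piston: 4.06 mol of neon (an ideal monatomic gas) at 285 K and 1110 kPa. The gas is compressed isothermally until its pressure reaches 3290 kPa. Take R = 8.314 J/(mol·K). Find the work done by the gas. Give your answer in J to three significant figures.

Isothermal process: W = nRT ln(V₂/V₁) = nRT ln(P₁/P₂).
W = (4.06)(8.314)(285) × ln(1110/3290)
  = 9620 × ln(0.3374) = 9620 × -1.087
W_by_gas = -10453 J.

W ≈ -10500 J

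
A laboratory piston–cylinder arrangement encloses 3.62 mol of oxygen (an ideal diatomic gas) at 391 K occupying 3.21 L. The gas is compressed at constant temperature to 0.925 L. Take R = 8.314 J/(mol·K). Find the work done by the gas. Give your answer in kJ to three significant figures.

Isothermal: W = nRT ln(V₂/V₁).
W = (3.62)(8.314)(391) × ln(0.925/3.21)
  = 11768 × -1.244
W_by_gas = -14642 J.

W ≈ -14.6 kJ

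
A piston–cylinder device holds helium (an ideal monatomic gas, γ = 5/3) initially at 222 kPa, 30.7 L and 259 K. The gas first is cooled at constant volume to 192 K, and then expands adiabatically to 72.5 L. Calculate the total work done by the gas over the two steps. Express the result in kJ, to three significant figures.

Step 1 (isochoric): W = 0 (constant volume).
After step 1: P = 164.6 kPa (V unchanged).
Step 2 (adiabatic): W = (P₁V₁ − P₂V₂)/(γ−1) = (5052 − 2849)/0.667 = 3305 J.
W_total = 0 + 3305 = 3305 J.

W_total ≈ 3.31 kJ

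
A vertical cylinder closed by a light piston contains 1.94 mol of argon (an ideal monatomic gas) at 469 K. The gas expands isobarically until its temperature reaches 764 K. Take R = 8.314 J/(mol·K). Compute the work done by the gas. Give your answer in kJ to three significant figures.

W ≈ 4.76 kJ

Isobaric: W = P ΔV = nR ΔT.
W = (1.94)(8.314)(764 − 469) = 4758 J.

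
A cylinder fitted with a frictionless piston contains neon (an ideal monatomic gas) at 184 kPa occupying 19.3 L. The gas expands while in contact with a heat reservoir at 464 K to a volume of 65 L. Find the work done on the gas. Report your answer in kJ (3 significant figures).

Isothermal: W = nRT ln(V₂/V₁) = P₁V₁ ln(V₂/V₁).
P₁V₁ = (184 kPa)(19.3 L) = 3551 J.
W = 3551 × ln(65/19.3) = 3551 × 1.214
W_by_gas = 4312 J; work on gas = −W_by = -4312 J.

W ≈ -4.31 kJ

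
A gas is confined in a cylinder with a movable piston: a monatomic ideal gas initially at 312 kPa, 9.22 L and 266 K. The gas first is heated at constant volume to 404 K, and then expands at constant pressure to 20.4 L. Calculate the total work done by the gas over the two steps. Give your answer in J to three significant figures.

Step 1 (isochoric): W = 0 (constant volume).
After step 1: P = 473.9 kPa (V unchanged).
Step 2 (isobaric): W = PΔV = (473.9 kPa)(20.4 − 9.22 L) = 5298 J.
W_total = 0 + 5298 = 5298 J.

W_total ≈ 5300 J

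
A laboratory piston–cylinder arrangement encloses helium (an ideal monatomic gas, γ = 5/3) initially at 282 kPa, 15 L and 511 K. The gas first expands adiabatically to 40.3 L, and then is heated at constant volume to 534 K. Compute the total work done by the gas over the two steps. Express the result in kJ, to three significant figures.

W_total ≈ 3.06 kJ

Step 1 (adiabatic): W = (P₁V₁ − P₂V₂)/(γ−1) = (4230 − 2189)/0.667 = 3062 J.
Step 2 (isochoric): W = 0 (constant volume).
W_total = 3062 + 0 = 3062 J.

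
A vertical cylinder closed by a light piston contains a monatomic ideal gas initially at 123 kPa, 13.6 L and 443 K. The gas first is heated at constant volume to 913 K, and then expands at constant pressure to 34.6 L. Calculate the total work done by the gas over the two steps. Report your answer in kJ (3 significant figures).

W_total ≈ 5.32 kJ

Step 1 (isochoric): W = 0 (constant volume).
After step 1: P = 253.5 kPa (V unchanged).
Step 2 (isobaric): W = PΔV = (253.5 kPa)(34.6 − 13.6 L) = 5323 J.
W_total = 0 + 5323 = 5323 J.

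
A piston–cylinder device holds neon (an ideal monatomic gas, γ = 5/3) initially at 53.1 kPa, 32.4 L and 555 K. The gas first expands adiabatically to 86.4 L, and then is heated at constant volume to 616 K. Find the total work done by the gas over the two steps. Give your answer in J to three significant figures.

W_total ≈ 1240 J

Step 1 (adiabatic): W = (P₁V₁ − P₂V₂)/(γ−1) = (1720 − 894.7)/0.667 = 1239 J.
Step 2 (isochoric): W = 0 (constant volume).
W_total = 1239 + 0 = 1239 J.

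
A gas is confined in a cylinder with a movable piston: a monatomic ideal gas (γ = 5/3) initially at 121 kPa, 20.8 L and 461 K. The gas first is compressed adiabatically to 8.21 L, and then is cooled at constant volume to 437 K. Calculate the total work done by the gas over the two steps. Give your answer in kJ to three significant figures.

Step 1 (adiabatic): W = (P₁V₁ − P₂V₂)/(γ−1) = (2517 − 4677)/0.667 = -3241 J.
Step 2 (isochoric): W = 0 (constant volume).
W_total = -3241 + 0 = -3241 J.

W_total ≈ -3.24 kJ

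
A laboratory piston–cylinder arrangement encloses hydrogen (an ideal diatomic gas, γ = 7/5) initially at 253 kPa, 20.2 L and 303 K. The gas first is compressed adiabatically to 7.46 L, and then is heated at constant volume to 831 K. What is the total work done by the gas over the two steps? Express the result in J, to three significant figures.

W_total ≈ -6250 J

Step 1 (adiabatic): W = (P₁V₁ − P₂V₂)/(γ−1) = (5111 − 7612)/0.4 = -6254 J.
Step 2 (isochoric): W = 0 (constant volume).
W_total = -6254 + 0 = -6254 J.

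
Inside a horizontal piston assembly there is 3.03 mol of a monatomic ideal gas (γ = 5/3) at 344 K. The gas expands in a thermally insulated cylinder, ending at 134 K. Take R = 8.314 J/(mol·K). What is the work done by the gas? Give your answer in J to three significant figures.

Adiabatic ⇒ Q = 0, so W_by = −ΔU = nCᵥ(T₁ − T₂).
Cᵥ = 3R/2 = 12.47 J/(mol·K).
W = (3.03)(12.47)(344 − 134) = 7935 J.

W ≈ 7940 J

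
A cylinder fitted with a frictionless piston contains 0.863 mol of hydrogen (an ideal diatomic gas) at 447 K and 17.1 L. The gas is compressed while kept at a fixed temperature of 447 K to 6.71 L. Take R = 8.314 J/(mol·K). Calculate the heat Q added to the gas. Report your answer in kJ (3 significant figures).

Q ≈ -3.00 kJ

Isothermal ⇒ ΔU = 0, so Q = W = nRT ln(V₂/V₁).
Q = (0.863)(8.314)(447) ln(6.71/17.1) = 3207 × -0.9355 = -3000 J.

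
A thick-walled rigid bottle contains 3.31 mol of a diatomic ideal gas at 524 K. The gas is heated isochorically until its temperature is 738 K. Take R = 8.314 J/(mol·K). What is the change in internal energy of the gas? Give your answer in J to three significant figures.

Constant volume ⇒ W = 0, so Q = ΔU = nCᵥΔT with Cᵥ = 5R/2 = 20.79 J/(mol·K).
ΔU = (3.31)(20.79)(738 − 524) = 14723 J.

ΔU ≈ 14700 J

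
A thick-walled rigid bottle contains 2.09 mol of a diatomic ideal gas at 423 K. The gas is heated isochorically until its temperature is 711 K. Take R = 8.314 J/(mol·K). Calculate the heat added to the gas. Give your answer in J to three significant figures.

Constant volume ⇒ W = 0, so Q = ΔU = nCᵥΔT with Cᵥ = 5R/2 = 20.79 J/(mol·K).
ΔU = (2.09)(20.79)(711 − 423) = 12511 J.

Q ≈ 12500 J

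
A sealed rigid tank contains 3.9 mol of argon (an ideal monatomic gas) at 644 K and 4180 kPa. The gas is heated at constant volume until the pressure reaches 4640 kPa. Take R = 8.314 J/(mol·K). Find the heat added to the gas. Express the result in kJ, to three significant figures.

Constant volume ⇒ W = 0, so Q = ΔU = nCᵥΔT with Cᵥ = 3R/2 = 12.47 J/(mol·K).
At constant V, T₂/T₁ = P₂/P₁ ⇒ ΔT = T₁(P₂/P₁ − 1) = 644·(4640/4180 − 1) = 70.87 K.
ΔU = (3.9)(12.47)(70.87) = 3447 J.

Q ≈ 3.45 kJ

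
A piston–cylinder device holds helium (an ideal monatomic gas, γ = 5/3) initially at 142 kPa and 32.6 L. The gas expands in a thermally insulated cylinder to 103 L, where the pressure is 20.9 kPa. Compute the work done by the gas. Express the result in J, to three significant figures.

Adiabatic: W = (P₁V₁ − P₂V₂)/(γ − 1) with γ = 5/3.
P₁V₁ = 4629 J, P₂V₂ = 2153 J.
W = (4629 − 2153) / 0.6667 = 3715 J.

W ≈ 3710 J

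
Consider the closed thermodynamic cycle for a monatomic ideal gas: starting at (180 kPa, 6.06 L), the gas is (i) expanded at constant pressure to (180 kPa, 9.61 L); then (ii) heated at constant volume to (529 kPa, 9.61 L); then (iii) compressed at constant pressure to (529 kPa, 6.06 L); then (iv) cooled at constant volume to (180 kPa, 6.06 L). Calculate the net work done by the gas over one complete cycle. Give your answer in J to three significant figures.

Constant-volume legs do no work.
W(i) = (180)(9.61 − 6.06) = 639 J; W(iii) = (529)(6.06 − 9.61) = -1878 J.
W_net = 639 − 1878 = -1239 J (the counter-clockwise enclosed area).

W_net ≈ -1240 J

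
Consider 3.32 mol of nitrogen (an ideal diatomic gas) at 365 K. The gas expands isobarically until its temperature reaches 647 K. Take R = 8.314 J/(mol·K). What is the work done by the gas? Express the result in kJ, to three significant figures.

Isobaric: W = P ΔV = nR ΔT.
W = (3.32)(8.314)(647 − 365) = 7784 J.

W ≈ 7.78 kJ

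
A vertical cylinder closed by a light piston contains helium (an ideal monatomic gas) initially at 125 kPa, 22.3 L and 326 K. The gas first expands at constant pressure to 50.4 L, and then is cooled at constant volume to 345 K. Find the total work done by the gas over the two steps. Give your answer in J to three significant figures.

W_total ≈ 3510 J

Step 1 (isobaric): W = PΔV = (125 kPa)(50.4 − 22.3 L) = 3512 J.
Step 2 (isochoric): W = 0 (constant volume).
W_total = 3512 + 0 = 3512 J.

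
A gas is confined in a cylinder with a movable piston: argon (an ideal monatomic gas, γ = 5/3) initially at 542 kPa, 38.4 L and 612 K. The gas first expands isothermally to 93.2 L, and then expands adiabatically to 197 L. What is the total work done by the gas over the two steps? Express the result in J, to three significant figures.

Step 1 (isothermal): W = P₁V₁ ln(V₂/V₁) = (20813) ln(93.2/38.4) = 18455 J.
After step 1: P = 223.3 kPa, V = 93.2 L, T = 612 K.
Step 2 (adiabatic): W = (P₁V₁ − P₂V₂)/(γ−1) = (20813 − 12637)/0.667 = 12264 J.
W_total = 18455 + 12264 = 30719 J.

W_total ≈ 30700 J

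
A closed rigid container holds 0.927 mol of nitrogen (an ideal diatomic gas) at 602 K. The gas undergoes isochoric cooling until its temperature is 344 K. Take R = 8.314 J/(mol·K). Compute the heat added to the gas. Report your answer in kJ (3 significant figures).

Constant volume ⇒ W = 0, so Q = ΔU = nCᵥΔT with Cᵥ = 5R/2 = 20.79 J/(mol·K).
ΔU = (0.927)(20.79)(344 − 602) = -4971 J.

Q ≈ -4.97 kJ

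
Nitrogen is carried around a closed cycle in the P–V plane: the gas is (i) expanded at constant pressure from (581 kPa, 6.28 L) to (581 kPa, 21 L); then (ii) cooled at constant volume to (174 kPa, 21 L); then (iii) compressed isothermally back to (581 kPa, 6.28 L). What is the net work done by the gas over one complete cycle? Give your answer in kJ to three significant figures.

Leg (i): W = PΔV = (581)(21 − 6.28) = 8552 J.
Leg (ii): W = 0.
Leg (iii): W = PᵢVᵢ ln(V_f/Vᵢ) = (3654) ln(6.28/21) = -4411 J.
W_net = 8552 − 4411 = 4141 J.

W_net ≈ 4.14 kJ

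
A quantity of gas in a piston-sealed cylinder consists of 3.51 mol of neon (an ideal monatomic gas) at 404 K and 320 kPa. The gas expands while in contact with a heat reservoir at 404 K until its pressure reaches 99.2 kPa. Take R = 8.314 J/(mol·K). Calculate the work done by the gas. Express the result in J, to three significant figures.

Isothermal process: W = nRT ln(V₂/V₁) = nRT ln(P₁/P₂).
W = (3.51)(8.314)(404) × ln(320/99.2)
  = 11790 × ln(3.226) = 11790 × 1.171
W_by_gas = 13808 J.

W ≈ 13800 J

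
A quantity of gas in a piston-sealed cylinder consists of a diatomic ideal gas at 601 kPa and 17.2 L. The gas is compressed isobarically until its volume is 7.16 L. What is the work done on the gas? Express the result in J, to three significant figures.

Isobaric: W = P ΔV.
W = (601 kPa)(7.16 − 17.2 L) = (601)(-10.04) = -6034 J.
Work on gas = −W_by = 6034 J.

W ≈ 6030 J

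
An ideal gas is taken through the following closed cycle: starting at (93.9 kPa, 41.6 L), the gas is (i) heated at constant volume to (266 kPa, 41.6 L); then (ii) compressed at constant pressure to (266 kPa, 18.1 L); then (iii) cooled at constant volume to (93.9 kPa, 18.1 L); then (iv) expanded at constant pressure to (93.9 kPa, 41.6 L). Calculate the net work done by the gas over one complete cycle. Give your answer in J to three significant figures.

Constant-volume legs do no work.
W(ii) = (266)(18.1 − 41.6) = -6251 J; W(iv) = (93.9)(41.6 − 18.1) = 2207 J.
W_net = -6251 + 2207 = -4044 J (the counter-clockwise enclosed area).

W_net ≈ -4040 J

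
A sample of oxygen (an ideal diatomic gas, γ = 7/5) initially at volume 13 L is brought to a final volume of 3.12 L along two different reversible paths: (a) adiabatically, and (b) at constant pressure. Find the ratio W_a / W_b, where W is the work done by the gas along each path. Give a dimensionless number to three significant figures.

W_a / W_b ≈ 2.53

Path (a) adiabatic: W = P₁V₁(1 − (V₁/V₂)^(γ−1))/(γ−1) → W_a/(P₁V₁) = -1.924.
Path (b) isobaric: W = P₁(V₂ − V₁) → W_b/(P₁V₁) = -0.76.
W_a / W_b = -1.924 / -0.76 = 2.532.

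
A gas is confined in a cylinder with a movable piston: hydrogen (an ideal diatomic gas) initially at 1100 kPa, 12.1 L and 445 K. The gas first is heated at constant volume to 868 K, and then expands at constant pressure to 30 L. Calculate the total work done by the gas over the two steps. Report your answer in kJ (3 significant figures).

W_total ≈ 38.4 kJ

Step 1 (isochoric): W = 0 (constant volume).
After step 1: P = 2146 kPa (V unchanged).
Step 2 (isobaric): W = PΔV = (2146 kPa)(30 − 12.1 L) = 38407 J.
W_total = 0 + 38407 = 38407 J.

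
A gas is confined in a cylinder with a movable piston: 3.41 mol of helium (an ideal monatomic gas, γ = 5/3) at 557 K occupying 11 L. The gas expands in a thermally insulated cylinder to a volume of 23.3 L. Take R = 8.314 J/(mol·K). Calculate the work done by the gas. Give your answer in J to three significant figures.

W ≈ 9330 J

Adiabatic: TV^(γ−1) = const with γ = 5/3.
T₂ = T₁ (V₁/V₂)^(γ−1) = 557 × (11/23.3)^0.667 = 557 × 0.6063 = 337.7 K.
W_by = nCᵥ(T₁ − T₂) = (3.41)(12.47)(557 − 337.7) = 9325 J.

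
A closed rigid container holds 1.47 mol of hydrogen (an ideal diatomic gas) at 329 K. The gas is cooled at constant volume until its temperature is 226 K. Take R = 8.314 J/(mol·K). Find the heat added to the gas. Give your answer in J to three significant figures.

Q ≈ -3150 J

Constant volume ⇒ W = 0, so Q = ΔU = nCᵥΔT with Cᵥ = 5R/2 = 20.79 J/(mol·K).
ΔU = (1.47)(20.79)(226 − 329) = -3147 J.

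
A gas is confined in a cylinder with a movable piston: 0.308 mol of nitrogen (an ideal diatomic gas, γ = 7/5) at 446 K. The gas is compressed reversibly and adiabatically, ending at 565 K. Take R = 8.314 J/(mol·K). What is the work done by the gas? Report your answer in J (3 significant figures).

W ≈ -762 J

Adiabatic ⇒ Q = 0, so W_by = −ΔU = nCᵥ(T₁ − T₂).
Cᵥ = 5R/2 = 20.79 J/(mol·K).
W = (0.308)(20.79)(446 − 565) = -761.8 J.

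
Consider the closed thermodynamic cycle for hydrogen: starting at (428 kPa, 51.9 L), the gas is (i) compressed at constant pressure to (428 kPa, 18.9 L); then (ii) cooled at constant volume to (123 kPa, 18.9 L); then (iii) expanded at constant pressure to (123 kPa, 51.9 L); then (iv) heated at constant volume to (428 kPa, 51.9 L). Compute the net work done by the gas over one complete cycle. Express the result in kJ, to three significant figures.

W_net ≈ -10.1 kJ

Constant-volume legs do no work.
W(i) = (428)(18.9 − 51.9) = -14124 J; W(iii) = (123)(51.9 − 18.9) = 4059 J.
W_net = -14124 + 4059 = -10065 J (the counter-clockwise enclosed area).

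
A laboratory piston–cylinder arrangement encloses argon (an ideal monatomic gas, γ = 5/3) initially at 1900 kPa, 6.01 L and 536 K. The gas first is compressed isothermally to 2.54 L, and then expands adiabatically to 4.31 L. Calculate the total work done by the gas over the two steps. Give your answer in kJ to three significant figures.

Step 1 (isothermal): W = P₁V₁ ln(V₂/V₁) = (11419) ln(2.54/6.01) = -9835 J.
After step 1: P = 4496 kPa, V = 2.54 L, T = 536 K.
Step 2 (adiabatic): W = (P₁V₁ − P₂V₂)/(γ−1) = (11419 − 8027)/0.667 = 5089 J.
W_total = -9835 + 5089 = -4746 J.

W_total ≈ -4.75 kJ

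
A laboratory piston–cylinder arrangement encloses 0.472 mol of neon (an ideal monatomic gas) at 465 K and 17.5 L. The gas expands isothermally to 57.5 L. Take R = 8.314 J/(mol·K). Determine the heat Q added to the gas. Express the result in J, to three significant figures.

Q ≈ 2170 J

Isothermal ⇒ ΔU = 0, so Q = W = nRT ln(V₂/V₁).
Q = (0.472)(8.314)(465) ln(57.5/17.5) = 1825 × 1.19 = 2171 J.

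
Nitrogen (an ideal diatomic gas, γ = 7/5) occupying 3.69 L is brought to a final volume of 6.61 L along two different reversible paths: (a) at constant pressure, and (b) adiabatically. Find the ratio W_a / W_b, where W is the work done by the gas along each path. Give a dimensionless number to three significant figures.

Path (a) isobaric: W = P₁(V₂ − V₁) → W_a/(P₁V₁) = 0.7913.
Path (b) adiabatic: W = P₁V₁(1 − (V₁/V₂)^(γ−1))/(γ−1) → W_b/(P₁V₁) = 0.52.
W_a / W_b = 0.7913 / 0.52 = 1.522.

W_a / W_b ≈ 1.52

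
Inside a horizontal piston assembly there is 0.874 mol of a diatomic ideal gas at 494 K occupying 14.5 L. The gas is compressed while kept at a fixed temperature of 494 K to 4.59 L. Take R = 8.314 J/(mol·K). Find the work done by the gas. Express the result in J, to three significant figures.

W ≈ -4130 J

Isothermal: W = nRT ln(V₂/V₁).
W = (0.874)(8.314)(494) × ln(4.59/14.5)
  = 3590 × -1.15
W_by_gas = -4129 J.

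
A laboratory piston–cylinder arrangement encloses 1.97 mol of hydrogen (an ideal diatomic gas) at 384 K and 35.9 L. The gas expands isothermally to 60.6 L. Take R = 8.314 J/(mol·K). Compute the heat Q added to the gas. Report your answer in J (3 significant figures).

Q ≈ 3290 J

Isothermal ⇒ ΔU = 0, so Q = W = nRT ln(V₂/V₁).
Q = (1.97)(8.314)(384) ln(60.6/35.9) = 6289 × 0.5236 = 3293 J.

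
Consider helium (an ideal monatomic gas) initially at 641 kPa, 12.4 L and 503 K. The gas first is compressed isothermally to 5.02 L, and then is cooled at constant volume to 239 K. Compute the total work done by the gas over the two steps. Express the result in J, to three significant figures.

W_total ≈ -7190 J

Step 1 (isothermal): W = P₁V₁ ln(V₂/V₁) = (7948) ln(5.02/12.4) = -7187 J.
Step 2 (isochoric): W = 0 (constant volume).
W_total = -7187 + 0 = -7187 J.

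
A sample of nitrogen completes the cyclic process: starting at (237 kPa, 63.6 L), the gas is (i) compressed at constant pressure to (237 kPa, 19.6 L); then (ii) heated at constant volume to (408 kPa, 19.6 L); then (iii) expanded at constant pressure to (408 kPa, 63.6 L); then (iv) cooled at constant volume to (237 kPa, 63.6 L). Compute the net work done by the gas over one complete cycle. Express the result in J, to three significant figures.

Constant-volume legs do no work.
W(i) = (237)(19.6 − 63.6) = -10428 J; W(iii) = (408)(63.6 − 19.6) = 17952 J.
W_net = -10428 + 17952 = 7524 J (the clockwise enclosed area).

W_net ≈ 7520 J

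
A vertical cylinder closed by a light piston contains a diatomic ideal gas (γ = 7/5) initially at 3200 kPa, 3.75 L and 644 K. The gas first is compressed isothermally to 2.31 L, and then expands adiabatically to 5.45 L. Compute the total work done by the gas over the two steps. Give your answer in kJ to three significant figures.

W_total ≈ 2.90 kJ

Step 1 (isothermal): W = P₁V₁ ln(V₂/V₁) = (12000) ln(2.31/3.75) = -5814 J.
After step 1: P = 5195 kPa, V = 2.31 L, T = 644 K.
Step 2 (adiabatic): W = (P₁V₁ − P₂V₂)/(γ−1) = (12000 − 8513)/0.4 = 8718 J.
W_total = -5814 + 8718 = 2904 J.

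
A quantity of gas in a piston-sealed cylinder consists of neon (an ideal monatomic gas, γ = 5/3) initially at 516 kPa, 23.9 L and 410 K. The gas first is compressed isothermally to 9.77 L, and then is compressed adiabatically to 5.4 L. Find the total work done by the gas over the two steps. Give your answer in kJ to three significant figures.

Step 1 (isothermal): W = P₁V₁ ln(V₂/V₁) = (12332) ln(9.77/23.9) = -11032 J.
After step 1: P = 1262 kPa, V = 9.77 L, T = 410 K.
Step 2 (adiabatic): W = (P₁V₁ − P₂V₂)/(γ−1) = (12332 − 18311)/0.667 = -8968 J.
W_total = -11032 − 8968 = -20000 J.

W_total ≈ -20.0 kJ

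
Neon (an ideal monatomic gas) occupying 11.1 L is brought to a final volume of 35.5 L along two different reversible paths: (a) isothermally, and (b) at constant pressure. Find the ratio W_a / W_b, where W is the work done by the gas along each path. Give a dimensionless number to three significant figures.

Path (a) isothermal: W = P₁V₁ ln(V₂/V₁) → W_a/(P₁V₁) = 1.163.
Path (b) isobaric: W = P₁(V₂ − V₁) → W_b/(P₁V₁) = 2.198.
W_a / W_b = 1.163 / 2.198 = 0.5289.

W_a / W_b ≈ 0.529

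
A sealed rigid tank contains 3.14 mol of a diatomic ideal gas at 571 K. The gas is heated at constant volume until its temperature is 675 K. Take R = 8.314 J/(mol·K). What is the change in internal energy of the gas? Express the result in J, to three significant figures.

Constant volume ⇒ W = 0, so Q = ΔU = nCᵥΔT with Cᵥ = 5R/2 = 20.79 J/(mol·K).
ΔU = (3.14)(20.79)(675 − 571) = 6788 J.

ΔU ≈ 6790 J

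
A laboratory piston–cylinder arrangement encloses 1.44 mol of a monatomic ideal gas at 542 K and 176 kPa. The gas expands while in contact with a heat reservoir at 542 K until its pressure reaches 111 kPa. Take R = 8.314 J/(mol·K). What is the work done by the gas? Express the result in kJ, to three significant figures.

Isothermal process: W = nRT ln(V₂/V₁) = nRT ln(P₁/P₂).
W = (1.44)(8.314)(542) × ln(176/111)
  = 6489 × ln(1.586) = 6489 × 0.461
W_by_gas = 2991 J.

W ≈ 2.99 kJ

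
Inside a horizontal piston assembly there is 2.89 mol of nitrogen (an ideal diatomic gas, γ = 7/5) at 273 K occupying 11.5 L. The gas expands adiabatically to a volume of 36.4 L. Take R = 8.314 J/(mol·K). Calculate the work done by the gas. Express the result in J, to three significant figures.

W ≈ 6060 J

Adiabatic: TV^(γ−1) = const with γ = 7/5.
T₂ = T₁ (V₁/V₂)^(γ−1) = 273 × (11.5/36.4)^0.4 = 273 × 0.6307 = 172.2 K.
W_by = nCᵥ(T₁ − T₂) = (2.89)(20.79)(273 − 172.2) = 6056 J.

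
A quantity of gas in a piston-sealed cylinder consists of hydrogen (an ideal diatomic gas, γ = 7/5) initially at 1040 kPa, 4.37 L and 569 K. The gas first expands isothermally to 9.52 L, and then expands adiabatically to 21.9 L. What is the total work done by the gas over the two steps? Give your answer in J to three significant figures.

Step 1 (isothermal): W = P₁V₁ ln(V₂/V₁) = (4545) ln(9.52/4.37) = 3539 J.
After step 1: P = 477.4 kPa, V = 9.52 L, T = 569 K.
Step 2 (adiabatic): W = (P₁V₁ − P₂V₂)/(γ−1) = (4545 − 3257)/0.4 = 3220 J.
W_total = 3539 + 3220 = 6759 J.

W_total ≈ 6760 J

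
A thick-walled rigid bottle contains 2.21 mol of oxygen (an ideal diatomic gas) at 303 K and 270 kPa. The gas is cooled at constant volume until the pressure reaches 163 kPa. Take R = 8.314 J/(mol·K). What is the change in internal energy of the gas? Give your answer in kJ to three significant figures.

Constant volume ⇒ W = 0, so Q = ΔU = nCᵥΔT with Cᵥ = 5R/2 = 20.79 J/(mol·K).
At constant V, T₂/T₁ = P₂/P₁ ⇒ ΔT = T₁(P₂/P₁ − 1) = 303·(163/270 − 1) = -120.1 K.
ΔU = (2.21)(20.79)(-120.1) = -5516 J.

ΔU ≈ -5.52 kJ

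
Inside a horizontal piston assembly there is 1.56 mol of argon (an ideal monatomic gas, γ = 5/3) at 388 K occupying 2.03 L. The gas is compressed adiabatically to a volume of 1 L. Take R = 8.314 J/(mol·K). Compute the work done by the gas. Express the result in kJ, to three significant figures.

W ≈ -4.55 kJ

Adiabatic: TV^(γ−1) = const with γ = 5/3.
T₂ = T₁ (V₁/V₂)^(γ−1) = 388 × (2.03/1)^0.667 = 388 × 1.603 = 622.1 K.
W_by = nCᵥ(T₁ − T₂) = (1.56)(12.47)(388 − 622.1) = -4553 J.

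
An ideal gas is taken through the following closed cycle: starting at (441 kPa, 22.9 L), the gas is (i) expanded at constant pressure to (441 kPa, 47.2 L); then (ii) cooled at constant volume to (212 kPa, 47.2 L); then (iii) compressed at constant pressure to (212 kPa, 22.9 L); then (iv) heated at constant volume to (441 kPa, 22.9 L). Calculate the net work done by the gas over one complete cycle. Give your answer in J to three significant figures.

W_net ≈ 5560 J

Constant-volume legs do no work.
W(i) = (441)(47.2 − 22.9) = 10716 J; W(iii) = (212)(22.9 − 47.2) = -5152 J.
W_net = 10716 − 5152 = 5565 J (the clockwise enclosed area).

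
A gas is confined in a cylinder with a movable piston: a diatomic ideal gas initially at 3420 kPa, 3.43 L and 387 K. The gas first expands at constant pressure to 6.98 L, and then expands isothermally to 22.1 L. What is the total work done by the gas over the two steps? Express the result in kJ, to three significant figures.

W_total ≈ 39.7 kJ

Step 1 (isobaric): W = PΔV = (3420 kPa)(6.98 − 3.43 L) = 12141 J.
After step 1: P = 3420 kPa, V = 6.98 L, T = 787.5 K.
Step 2 (isothermal): W = P₁V₁ ln(V₂/V₁) = (23872) ln(22.1/6.98) = 27513 J.
W_total = 12141 + 27513 = 39654 J.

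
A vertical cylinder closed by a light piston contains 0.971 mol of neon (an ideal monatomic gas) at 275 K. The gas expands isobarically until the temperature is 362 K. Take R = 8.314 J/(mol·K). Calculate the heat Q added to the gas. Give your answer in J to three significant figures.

Q ≈ 1760 J

Isobaric: W = nRΔT = (0.971)(8.314)(87) = 702.3 J.
ΔU = nCᵥΔT with Cᵥ = 3R/2: ΔU = (0.971)(12.47)(87) = 1054 J.
Q = ΔU + W = 1054 + 702.3 = 1756 J.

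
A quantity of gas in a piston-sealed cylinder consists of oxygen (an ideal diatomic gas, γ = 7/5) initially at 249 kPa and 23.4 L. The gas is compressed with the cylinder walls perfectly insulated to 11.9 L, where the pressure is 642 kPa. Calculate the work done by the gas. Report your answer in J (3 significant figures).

Adiabatic: W = (P₁V₁ − P₂V₂)/(γ − 1) with γ = 7/5.
P₁V₁ = 5827 J, P₂V₂ = 7640 J.
W = (5827 − 7640) / 0.4 = -4533 J.

W ≈ -4530 J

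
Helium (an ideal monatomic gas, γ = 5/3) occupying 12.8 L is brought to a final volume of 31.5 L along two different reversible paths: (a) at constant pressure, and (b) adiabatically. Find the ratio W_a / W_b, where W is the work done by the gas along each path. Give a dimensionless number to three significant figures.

Path (a) isobaric: W = P₁(V₂ − V₁) → W_a/(P₁V₁) = 1.461.
Path (b) adiabatic: W = P₁V₁(1 − (V₁/V₂)^(γ−1))/(γ−1) → W_b/(P₁V₁) = 0.6771.
W_a / W_b = 1.461 / 0.6771 = 2.158.

W_a / W_b ≈ 2.16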